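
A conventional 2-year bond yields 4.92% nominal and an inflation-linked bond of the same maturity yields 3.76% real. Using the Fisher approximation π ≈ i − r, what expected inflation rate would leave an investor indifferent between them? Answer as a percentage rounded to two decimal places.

π ≈ i − r = 4.92% − 3.76% → 1.16%.

1.16%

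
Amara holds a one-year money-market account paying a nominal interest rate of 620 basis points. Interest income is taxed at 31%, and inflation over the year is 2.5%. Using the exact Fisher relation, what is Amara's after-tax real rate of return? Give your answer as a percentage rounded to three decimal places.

After-tax nominal return = 6.2% × (1 − 0.31) = 4.2780%.
1 + r = 1.04278 / 1.02500 = 1.017346
After-tax real rate = 1.017346 − 1 → 1.735%.

1.735%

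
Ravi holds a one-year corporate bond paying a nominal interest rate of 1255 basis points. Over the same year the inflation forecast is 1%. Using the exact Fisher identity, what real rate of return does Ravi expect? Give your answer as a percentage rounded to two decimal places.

By the Fisher identity, 1 + r = (1 + i)/(1 + π).
1 + r = 1.12550 / 1.01000 = 1.114356
r = 1.114356 − 1 = 11.4356%, i.e. 11.44%.

11.44%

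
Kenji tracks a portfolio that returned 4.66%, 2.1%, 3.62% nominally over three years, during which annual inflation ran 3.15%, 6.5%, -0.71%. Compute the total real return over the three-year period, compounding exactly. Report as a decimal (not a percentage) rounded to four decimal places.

Nominal growth factor = 1.0466 × 1.0210 × 1.0362 = 1.107261
Price-level growth factor = 1.0315 × 1.0650 × 0.9929 = 1.090748
Real growth factor = 1.107261 / 1.090748 = 1.015139
Total real return = 1.015139 − 1 → 0.0151.

0.0151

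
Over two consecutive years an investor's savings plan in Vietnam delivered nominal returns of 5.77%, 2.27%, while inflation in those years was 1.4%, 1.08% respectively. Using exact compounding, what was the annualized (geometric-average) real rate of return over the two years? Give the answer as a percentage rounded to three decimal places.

2.732%

Compound the nominal returns: 1.0577 × 1.0227 = 1.081709790.
Compound inflation: 1.0140 × 1.0108 = 1.024951200.
Deflate: 1.081709790 / 1.024951200 = 1.055376871.
Annualized real rate = 1.055376871^(1/2) − 1 = 2.73154% → 2.732%.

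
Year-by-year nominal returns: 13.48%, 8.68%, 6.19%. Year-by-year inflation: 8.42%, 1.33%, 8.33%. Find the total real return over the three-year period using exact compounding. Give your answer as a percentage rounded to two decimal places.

Nominal growth factor = 1.1348 × 1.0868 × 1.0619 = 1.309642
Price-level growth factor = 1.0842 × 1.0133 × 1.0833 = 1.190135
Real growth factor = 1.309642 / 1.190135 = 1.100415
Total real return = 1.100415 − 1 → 10.04%.

10.04%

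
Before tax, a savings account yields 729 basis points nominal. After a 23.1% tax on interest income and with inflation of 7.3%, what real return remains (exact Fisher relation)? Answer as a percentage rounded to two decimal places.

After-tax nominal return = 7.29% × (1 − 0.231) = 5.60601%.
1 + r = 1.0560601 / 1.07300 = 0.984213
After-tax real rate = 0.984213 − 1 → -1.58%.

-1.58%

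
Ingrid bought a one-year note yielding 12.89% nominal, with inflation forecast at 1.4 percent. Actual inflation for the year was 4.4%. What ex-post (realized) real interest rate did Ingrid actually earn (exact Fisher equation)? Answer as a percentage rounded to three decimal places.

8.132%

Ex-post: (1 + 0.1289)/(1 + 0.0440) − 1 = 8.1322%
So the realized real rate is 8.132%.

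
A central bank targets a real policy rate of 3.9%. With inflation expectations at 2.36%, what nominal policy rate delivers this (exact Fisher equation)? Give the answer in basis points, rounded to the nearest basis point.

(1 + i) = (1 + r)(1 + π) = 1.03900 × 1.02360 = 1.0635204
i = 1.0635204 − 1, so the required nominal rate is 635 basis points.

635 basis points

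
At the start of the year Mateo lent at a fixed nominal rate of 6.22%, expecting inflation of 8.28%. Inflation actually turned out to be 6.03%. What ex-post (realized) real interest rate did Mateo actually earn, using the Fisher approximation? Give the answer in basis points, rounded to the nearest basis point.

19 basis points

Ex-post: 6.22% − 6.03% = 0.190%
So the realized real rate is 19 basis points.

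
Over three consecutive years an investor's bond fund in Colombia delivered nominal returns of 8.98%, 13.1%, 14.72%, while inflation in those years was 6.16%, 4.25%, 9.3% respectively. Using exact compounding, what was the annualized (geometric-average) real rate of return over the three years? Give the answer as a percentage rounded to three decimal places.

Compound the nominal returns: 1.0898 × 1.1310 × 1.1472 = 1.41399719.
Compound inflation: 1.0616 × 1.0425 × 1.0930 = 1.20964277.
Deflate: 1.41399719 / 1.20964277 = 1.16893782.
Annualized real rate = 1.16893782^(1/3) − 1 = 5.3409% → 5.341%.

5.341%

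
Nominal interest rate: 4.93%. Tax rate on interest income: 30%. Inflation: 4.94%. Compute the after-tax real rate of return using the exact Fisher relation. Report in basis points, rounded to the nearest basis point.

-142 basis points

After-tax nominal return = 4.93% × (1 − 0.3) = 3.4510%.
1 + r = 1.03451 / 1.04940 = 0.985811
After-tax real rate = 0.985811 − 1 → -142 basis points.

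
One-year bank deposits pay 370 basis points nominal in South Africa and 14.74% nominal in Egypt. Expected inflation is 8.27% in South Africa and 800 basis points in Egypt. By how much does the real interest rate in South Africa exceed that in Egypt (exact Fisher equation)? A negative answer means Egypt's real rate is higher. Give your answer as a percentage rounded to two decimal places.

South Africa: (1 + 0.0370)/(1 + 0.0827) − 1 = -4.2209%
Egypt: (1 + 0.1474)/(1 + 0.0800) − 1 = 6.2407%
Differential = -4.2209% − 6.2407% = -10.4617% → -10.46%.

-10.46%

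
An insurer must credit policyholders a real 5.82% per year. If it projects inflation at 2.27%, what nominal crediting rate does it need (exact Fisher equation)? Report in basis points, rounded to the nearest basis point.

822 basis points

(1 + i) = (1 + r)(1 + π) = 1.05820 × 1.02270 = 1.08222114
i = 1.08222114 − 1, so the required nominal rate is 822 basis points.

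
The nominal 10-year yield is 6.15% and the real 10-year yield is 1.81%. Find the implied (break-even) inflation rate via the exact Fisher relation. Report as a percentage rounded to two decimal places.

4.26%

(1 + π) = (1 + i)/(1 + r) = 1.06150 / 1.01810 = 1.042628
Break-even inflation = 1.042628 − 1 → 4.26%.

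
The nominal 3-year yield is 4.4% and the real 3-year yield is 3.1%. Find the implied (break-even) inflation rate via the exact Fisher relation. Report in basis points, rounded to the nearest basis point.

(1 + π) = (1 + i)/(1 + r) = 1.04400 / 1.03100 = 1.012609
Break-even inflation = 1.012609 − 1 → 126 basis points.

126 basis points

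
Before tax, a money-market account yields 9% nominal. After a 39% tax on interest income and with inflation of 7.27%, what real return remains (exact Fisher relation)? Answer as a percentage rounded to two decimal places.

After-tax nominal return = 9% × (1 − 0.39) = 5.4900%.
1 + r = 1.05490 / 1.07270 = 0.983406
After-tax real rate = 0.983406 − 1 → -1.66%.

-1.66%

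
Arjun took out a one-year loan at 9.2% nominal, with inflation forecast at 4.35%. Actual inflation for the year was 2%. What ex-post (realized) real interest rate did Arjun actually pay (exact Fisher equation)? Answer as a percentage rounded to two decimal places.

7.06%

Ex-post: (1 + 0.0920)/(1 + 0.0200) − 1 = 7.0588%
So the realized real rate is 7.06%.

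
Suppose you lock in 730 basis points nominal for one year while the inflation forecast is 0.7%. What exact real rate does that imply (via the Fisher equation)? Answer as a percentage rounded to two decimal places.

1 + r = 1.07300 / 1.00700 = 1.065541
r = 1.065541 − 1 = 6.5541%, i.e. 6.55%.

6.55%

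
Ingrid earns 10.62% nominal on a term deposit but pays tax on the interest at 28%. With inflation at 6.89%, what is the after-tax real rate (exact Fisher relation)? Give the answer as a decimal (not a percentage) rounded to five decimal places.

0.00708

After-tax nominal return = 10.62% × (1 − 0.28) = 7.6464%.
1 + r = 1.076464 / 1.06890 = 1.007076
After-tax real rate = 1.007076 − 1 → 0.00708.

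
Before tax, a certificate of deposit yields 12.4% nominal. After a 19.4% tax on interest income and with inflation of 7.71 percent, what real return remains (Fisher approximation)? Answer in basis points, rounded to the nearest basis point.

228 basis points

After-tax nominal return = 12.4% × (1 − 0.194) = 9.9944%.
r ≈ 9.9944% − 7.71% → 228 basis points.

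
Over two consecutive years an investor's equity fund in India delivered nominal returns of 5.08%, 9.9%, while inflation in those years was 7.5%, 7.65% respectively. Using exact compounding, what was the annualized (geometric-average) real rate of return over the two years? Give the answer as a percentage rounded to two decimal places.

-0.10%

Compound the nominal returns: 1.0508 × 1.0990 = 1.15482920.
Compound inflation: 1.0750 × 1.0765 = 1.15723750.
Deflate: 1.15482920 / 1.15723750 = 0.99791892.
Annualized real rate = 0.99791892^(1/2) − 1 = -0.1041% → -0.10%.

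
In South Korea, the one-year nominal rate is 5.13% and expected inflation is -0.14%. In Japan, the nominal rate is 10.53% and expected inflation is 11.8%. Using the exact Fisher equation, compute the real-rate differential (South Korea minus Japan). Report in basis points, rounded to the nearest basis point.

641 basis points

South Korea: (1 + 0.0513)/(1 − 0.0014) − 1 = 5.2774%
Japan: (1 + 0.1053)/(1 + 0.1180) − 1 = -1.1360%
Differential = 5.2774% − (-1.1360%) = 6.4133% → 641 basis points.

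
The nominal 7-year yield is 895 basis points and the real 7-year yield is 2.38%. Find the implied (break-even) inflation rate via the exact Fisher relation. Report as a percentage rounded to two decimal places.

(1 + π) = (1 + i)/(1 + r) = 1.08950 / 1.02380 = 1.064173
Break-even inflation = 1.064173 − 1 → 6.42%.

6.42%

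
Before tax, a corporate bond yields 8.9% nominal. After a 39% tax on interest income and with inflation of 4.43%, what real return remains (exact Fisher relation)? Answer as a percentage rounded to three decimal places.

0.957%

After-tax nominal return = 8.9% × (1 − 0.39) = 5.4290%.
1 + r = 1.05429 / 1.04430 = 1.009566
After-tax real rate = 1.009566 − 1 → 0.957%.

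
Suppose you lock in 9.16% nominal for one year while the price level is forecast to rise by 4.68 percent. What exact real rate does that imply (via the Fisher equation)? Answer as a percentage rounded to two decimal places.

1 + r = 1.09160 / 1.04680 = 1.042797
r = 1.042797 − 1 = 4.2797%, i.e. 4.28%.

4.28%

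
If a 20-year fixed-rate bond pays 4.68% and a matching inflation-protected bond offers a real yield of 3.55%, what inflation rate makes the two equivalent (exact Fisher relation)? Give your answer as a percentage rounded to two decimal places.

(1 + π) = (1 + i)/(1 + r) = 1.04680 / 1.03550 = 1.010913
Break-even inflation = 1.010913 − 1 → 1.09%.

1.09%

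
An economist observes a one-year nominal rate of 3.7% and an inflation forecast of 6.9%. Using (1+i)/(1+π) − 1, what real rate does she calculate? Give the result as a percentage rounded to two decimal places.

-2.99%

By the Fisher equation, 1 + r = (1 + i)/(1 + π).
1 + r = 1.03700 / 1.06900 = 0.970065
r = 0.970065 − 1 = -2.9935%, i.e. -2.99%.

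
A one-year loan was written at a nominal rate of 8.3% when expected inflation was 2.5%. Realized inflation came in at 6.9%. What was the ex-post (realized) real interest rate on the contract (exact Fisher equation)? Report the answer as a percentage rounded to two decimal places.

1.31%

Ex-post: (1 + 0.0830)/(1 + 0.0690) − 1 = 1.3096%
So the realized real rate is 1.31%.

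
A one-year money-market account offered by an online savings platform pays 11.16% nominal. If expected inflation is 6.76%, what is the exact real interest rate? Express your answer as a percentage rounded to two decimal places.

By the Fisher relation, 1 + r = (1 + i)/(1 + π).
1 + r = 1.11160 / 1.06760 = 1.041214
r = 1.041214 − 1 = 4.1214%, i.e. 4.12%.

4.12%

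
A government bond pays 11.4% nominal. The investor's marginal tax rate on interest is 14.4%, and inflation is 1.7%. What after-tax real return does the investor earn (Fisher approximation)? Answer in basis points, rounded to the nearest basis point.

After-tax nominal return = 11.4% × (1 − 0.144) = 9.7584%.
r ≈ 9.7584% − 1.7% → 806 basis points.

806 basis points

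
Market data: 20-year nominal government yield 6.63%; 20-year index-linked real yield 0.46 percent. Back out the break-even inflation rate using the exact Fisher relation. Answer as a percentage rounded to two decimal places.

6.14%

(1 + π) = (1 + i)/(1 + r) = 1.06630 / 1.00460 = 1.061417
Break-even inflation = 1.061417 − 1 → 6.14%.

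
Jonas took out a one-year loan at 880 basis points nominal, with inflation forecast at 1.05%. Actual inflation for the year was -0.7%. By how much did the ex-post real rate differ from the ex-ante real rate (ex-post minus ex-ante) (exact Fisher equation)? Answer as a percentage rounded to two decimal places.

Ex-ante: (1 + 0.0880)/(1 + 0.0105) − 1 = 7.6695%
Ex-post: (1 + 0.0880)/(1 − 0.0070) − 1 = 9.5670%
Difference (ex-post − ex-ante) = 1.8975% → 1.90%.

1.90%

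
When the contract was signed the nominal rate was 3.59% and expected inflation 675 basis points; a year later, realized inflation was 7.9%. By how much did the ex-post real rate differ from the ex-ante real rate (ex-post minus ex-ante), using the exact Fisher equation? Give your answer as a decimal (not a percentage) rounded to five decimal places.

Ex-ante: (1 + 0.0359)/(1 + 0.0675) − 1 = -2.9602%
Ex-post: (1 + 0.0359)/(1 + 0.0790) − 1 = -3.9944%
Difference (ex-post − ex-ante) = -1.0343% → -0.01034.

-0.01034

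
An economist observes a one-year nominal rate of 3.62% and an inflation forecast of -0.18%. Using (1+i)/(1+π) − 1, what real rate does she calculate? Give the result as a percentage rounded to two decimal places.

By the Fisher relation, 1 + r = (1 + i)/(1 + π).
1 + r = 1.03620 / 0.99820 = 1.038069
r = 1.038069 − 1 = 3.8069%, i.e. 3.81%.

3.81%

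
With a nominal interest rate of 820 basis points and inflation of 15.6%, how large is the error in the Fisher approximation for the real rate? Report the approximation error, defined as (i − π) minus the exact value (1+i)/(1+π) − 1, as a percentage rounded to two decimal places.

Approximate: r ≈ 8.200% − 15.600% = -7.4000%
Exact: (1 + 0.0820)/(1 + 0.1560) − 1 = -6.4014%
Error = -7.4000% − (-6.4014%) = -0.9986% → -1.00%.

-1.00%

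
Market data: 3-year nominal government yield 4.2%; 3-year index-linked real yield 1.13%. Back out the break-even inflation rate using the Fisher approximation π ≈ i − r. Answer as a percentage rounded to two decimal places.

3.07%

π ≈ i − r = 4.2% − 1.13% → 3.07%.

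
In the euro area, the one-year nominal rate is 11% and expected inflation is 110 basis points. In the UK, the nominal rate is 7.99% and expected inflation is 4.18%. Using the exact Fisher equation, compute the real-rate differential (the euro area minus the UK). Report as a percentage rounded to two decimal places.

The euro area: (1 + 0.1100)/(1 + 0.0110) − 1 = 9.7923%
The UK: (1 + 0.0799)/(1 + 0.0418) − 1 = 3.6571%
Differential = 9.7923% − 3.6571% = 6.1352% → 6.14%.

6.14%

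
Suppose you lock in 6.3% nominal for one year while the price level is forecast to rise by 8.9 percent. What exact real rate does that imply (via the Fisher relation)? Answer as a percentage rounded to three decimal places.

-2.388%

By the Fisher relation, 1 + r = (1 + i)/(1 + π).
1 + r = 1.06300 / 1.08900 = 0.9761249
r = 0.9761249 − 1 = -2.38751%, i.e. -2.388%.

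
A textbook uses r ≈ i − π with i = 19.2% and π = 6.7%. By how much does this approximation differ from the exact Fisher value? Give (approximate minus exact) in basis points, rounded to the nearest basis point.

78 basis points

Approximate: r ≈ 19.200% − 6.700% = 12.5000%
Exact: (1 + 0.1920)/(1 + 0.0670) − 1 = 11.7151%
Error = 12.5000% − 11.7151% = 0.7849% → 78 basis points.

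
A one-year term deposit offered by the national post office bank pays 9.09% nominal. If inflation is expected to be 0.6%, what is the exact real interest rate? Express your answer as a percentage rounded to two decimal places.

8.44%

By the Fisher identity, 1 + r = (1 + i)/(1 + π).
1 + r = 1.09090 / 1.00600 = 1.084394
r = 1.084394 − 1 = 8.4394%, i.e. 8.44%.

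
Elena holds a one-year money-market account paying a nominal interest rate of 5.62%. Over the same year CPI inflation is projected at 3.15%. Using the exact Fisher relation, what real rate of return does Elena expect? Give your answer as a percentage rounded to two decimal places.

By the Fisher relation, 1 + r = (1 + i)/(1 + π).
1 + r = 1.05620 / 1.03150 = 1.023946
r = 1.023946 − 1 = 2.3946%, i.e. 2.39%.

2.39%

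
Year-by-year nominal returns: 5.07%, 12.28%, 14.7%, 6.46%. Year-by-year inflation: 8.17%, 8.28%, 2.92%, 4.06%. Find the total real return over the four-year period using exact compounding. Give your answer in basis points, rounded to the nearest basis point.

Nominal growth factor = 1.0507 × 1.1228 × 1.1470 × 1.0646 = 1.440559
Price-level growth factor = 1.0817 × 1.0828 × 1.0292 × 1.0406 = 1.254408
Real growth factor = 1.440559 / 1.254408 = 1.148398
Total real return = 1.148398 − 1 → 1484 basis points.

1484 basis points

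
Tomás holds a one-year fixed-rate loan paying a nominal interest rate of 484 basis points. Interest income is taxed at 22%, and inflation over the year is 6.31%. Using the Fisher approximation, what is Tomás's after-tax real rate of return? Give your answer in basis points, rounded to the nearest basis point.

-253 basis points

After-tax nominal return = 4.84% × (1 − 0.22) = 3.7752%.
r ≈ 3.7752% − 6.31% → -253 basis points.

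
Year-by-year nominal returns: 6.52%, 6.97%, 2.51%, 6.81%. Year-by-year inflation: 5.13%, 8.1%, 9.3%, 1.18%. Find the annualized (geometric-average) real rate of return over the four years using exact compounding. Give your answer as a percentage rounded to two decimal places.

-0.18%

Compound the nominal returns: 1.0652 × 1.0697 × 1.0251 × 1.0681 = 1.24758833.
Compound inflation: 1.0513 × 1.0810 × 1.0930 × 1.0118 = 1.25680296.
Deflate: 1.24758833 / 1.25680296 = 0.99266819.
Annualized real rate = 0.99266819^(1/4) − 1 = -0.1838% → -0.18%.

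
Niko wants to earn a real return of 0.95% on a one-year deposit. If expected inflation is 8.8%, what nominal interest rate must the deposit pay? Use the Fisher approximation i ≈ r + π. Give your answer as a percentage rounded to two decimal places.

9.75%

i ≈ r + π = 0.95% + 8.8% = 9.75%.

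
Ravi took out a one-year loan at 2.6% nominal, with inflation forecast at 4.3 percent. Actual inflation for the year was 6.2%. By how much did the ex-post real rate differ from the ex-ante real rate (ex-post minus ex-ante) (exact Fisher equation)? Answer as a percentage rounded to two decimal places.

-1.76%

Ex-ante: (1 + 0.0260)/(1 + 0.0430) − 1 = -1.6299%
Ex-post: (1 + 0.0260)/(1 + 0.0620) − 1 = -3.3898%
Difference (ex-post − ex-ante) = -1.7599% → -1.76%.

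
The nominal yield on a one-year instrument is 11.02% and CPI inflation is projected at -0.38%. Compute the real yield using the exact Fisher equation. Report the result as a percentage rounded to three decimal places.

11.443%

By the Fisher equation, 1 + r = (1 + i)/(1 + π).
1 + r = 1.11020 / 0.99620 = 1.1144349
r = 1.1144349 − 1 = 11.44349%, i.e. 11.443%.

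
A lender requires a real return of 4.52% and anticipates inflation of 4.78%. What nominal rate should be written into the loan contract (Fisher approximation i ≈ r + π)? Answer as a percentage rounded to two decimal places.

i ≈ r + π = 4.52% + 4.78% = 9.30%.

9.30%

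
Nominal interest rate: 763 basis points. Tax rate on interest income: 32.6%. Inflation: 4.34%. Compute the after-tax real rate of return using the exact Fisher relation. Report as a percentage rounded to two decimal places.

After-tax nominal return = 7.63% × (1 − 0.326) = 5.14262%.
1 + r = 1.0514262 / 1.04340 = 1.007692
After-tax real rate = 1.007692 − 1 → 0.77%.

0.77%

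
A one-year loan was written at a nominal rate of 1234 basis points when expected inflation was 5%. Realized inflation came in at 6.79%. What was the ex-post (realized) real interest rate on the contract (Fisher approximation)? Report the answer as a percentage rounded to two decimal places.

5.55%

Ex-post: 12.34% − 6.79% = 5.550%
So the realized real rate is 5.55%.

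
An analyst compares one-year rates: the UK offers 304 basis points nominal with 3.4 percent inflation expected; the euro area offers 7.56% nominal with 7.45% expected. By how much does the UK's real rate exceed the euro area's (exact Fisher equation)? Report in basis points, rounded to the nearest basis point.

The UK: (1 + 0.0304)/(1 + 0.0340) − 1 = -0.3482%
The euro area: (1 + 0.0756)/(1 + 0.0745) − 1 = 0.1024%
Differential = -0.3482% − 0.1024% = -0.4505% → -45 basis points.

-45 basis points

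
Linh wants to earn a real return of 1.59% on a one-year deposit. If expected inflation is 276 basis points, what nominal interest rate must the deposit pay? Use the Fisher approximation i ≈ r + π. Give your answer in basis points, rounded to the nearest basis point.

i ≈ r + π = 1.59% + 2.76% = 435 basis points.

435 basis points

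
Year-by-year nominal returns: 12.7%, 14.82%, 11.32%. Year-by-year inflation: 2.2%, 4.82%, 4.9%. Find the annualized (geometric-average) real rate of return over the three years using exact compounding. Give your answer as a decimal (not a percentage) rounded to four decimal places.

0.0863

Compound the nominal returns: 1.1270 × 1.1482 × 1.1132 = 1.44050462.
Compound inflation: 1.0220 × 1.0482 × 1.0490 = 1.12375216.
Deflate: 1.44050462 / 1.12375216 = 1.28187039.
Annualized real rate = 1.28187039^(1/3) − 1 = 8.6296% → 0.0863.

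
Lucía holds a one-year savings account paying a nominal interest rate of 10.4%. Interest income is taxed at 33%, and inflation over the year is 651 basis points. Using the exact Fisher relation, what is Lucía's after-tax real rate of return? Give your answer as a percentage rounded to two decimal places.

0.43%

After-tax nominal return = 10.4% × (1 − 0.33) = 6.9680%.
1 + r = 1.06968 / 1.06510 = 1.004300
After-tax real rate = 1.004300 − 1 → 0.43%.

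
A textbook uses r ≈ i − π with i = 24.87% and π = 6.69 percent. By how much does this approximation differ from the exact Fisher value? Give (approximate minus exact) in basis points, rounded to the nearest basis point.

Approximate: r ≈ 24.870% − 6.690% = 18.1800%
Exact: (1 + 0.2487)/(1 + 0.0669) − 1 = 17.0400%
Error = 18.1800% − 17.0400% = 1.1400% → 114 basis points.

114 basis points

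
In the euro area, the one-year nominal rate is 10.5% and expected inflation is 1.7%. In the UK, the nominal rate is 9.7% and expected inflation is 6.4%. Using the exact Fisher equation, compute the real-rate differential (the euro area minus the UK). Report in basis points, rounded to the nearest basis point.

555 basis points

The euro area: (1 + 0.1050)/(1 + 0.0170) − 1 = 8.6529%
The UK: (1 + 0.0970)/(1 + 0.0640) − 1 = 3.1015%
Differential = 8.6529% − 3.1015% = 5.5514% → 555 basis points.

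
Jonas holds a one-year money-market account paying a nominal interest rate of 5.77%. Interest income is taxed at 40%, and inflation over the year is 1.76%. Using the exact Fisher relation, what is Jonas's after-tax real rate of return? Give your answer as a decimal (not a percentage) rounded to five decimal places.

After-tax nominal return = 5.77% × (1 − 0.4) = 3.4620%.
1 + r = 1.03462 / 1.01760 = 1.016726
After-tax real rate = 1.016726 − 1 → 0.01673.

0.01673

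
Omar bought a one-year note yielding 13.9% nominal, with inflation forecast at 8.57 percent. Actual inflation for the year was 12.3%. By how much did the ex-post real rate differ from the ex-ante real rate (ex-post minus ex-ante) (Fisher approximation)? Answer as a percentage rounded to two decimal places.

-3.73%

Ex-ante: 13.9% − 8.57% = 5.330%
Ex-post: 13.9% − 12.3% = 1.600%
Difference (ex-post − ex-ante) = -3.7300% → -3.73%.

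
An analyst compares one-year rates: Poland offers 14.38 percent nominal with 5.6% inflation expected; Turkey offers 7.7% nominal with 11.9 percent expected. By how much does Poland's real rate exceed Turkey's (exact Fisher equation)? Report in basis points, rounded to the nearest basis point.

1207 basis points

Poland: (1 + 0.1438)/(1 + 0.0560) − 1 = 8.3144%
Turkey: (1 + 0.0770)/(1 + 0.1190) − 1 = -3.7534%
Differential = 8.3144% − (-3.7534%) = 12.0677% → 1207 basis points.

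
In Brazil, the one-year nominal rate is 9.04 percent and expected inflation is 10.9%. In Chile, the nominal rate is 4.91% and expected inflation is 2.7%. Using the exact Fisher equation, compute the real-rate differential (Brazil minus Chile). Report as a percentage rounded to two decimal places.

Brazil: (1 + 0.0904)/(1 + 0.1090) − 1 = -1.6772%
Chile: (1 + 0.0491)/(1 + 0.0270) − 1 = 2.1519%
Differential = -1.6772% − 2.1519% = -3.8291% → -3.83%.

-3.83%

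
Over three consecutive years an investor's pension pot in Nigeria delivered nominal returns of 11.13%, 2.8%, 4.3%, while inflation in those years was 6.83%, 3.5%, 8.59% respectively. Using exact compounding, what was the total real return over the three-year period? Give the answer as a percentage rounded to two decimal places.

-0.76%

Compound the nominal returns: 1.1113 × 1.0280 × 1.0430 = 1.191540.
Compound inflation: 1.0683 × 1.0350 × 1.0859 = 1.200669.
Deflate: 1.191540 / 1.200669 = 0.992397.
Total real return = 0.992397 − 1 → -0.76%.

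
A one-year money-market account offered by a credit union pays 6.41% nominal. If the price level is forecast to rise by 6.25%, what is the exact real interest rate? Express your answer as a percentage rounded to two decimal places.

0.15%

By the Fisher relation, 1 + r = (1 + i)/(1 + π).
1 + r = 1.06410 / 1.06250 = 1.001506
r = 1.001506 − 1 = 0.1506%, i.e. 0.15%.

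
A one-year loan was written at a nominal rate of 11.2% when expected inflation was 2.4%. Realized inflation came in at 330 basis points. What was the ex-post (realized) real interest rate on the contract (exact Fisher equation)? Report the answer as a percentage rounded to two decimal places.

7.65%

Ex-post: (1 + 0.1120)/(1 + 0.0330) − 1 = 7.6476%
So the realized real rate is 7.65%.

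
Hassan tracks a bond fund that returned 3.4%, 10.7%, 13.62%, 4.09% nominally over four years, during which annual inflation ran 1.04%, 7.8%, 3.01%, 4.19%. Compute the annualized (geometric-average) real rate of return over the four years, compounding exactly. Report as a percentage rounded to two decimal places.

3.74%

Compound the nominal returns: 1.0340 × 1.1070 × 1.1362 × 1.0409 = 1.35372969.
Compound inflation: 1.0104 × 1.0780 × 1.0301 × 1.0419 = 1.16900811.
Deflate: 1.35372969 / 1.16900811 = 1.15801565.
Annualized real rate = 1.15801565^(1/4) − 1 = 3.7358% → 3.74%.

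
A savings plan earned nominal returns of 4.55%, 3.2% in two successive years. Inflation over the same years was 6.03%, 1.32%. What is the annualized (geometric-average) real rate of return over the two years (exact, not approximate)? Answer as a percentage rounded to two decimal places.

Nominal growth factor = 1.0455 × 1.0320 = 1.07895600
Price-level growth factor = 1.0603 × 1.0132 = 1.07429596
Real growth factor = 1.07895600 / 1.07429596 = 1.00433776
Annualized real rate = 1.00433776^(1/2) − 1 = 0.2167% → 0.22%.

0.22%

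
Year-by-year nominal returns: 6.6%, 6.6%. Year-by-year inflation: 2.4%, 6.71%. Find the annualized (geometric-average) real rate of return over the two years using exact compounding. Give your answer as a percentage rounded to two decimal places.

Compound the nominal returns: 1.0660 × 1.0660 = 1.13635600.
Compound inflation: 1.0240 × 1.0671 = 1.09271040.
Deflate: 1.13635600 / 1.09271040 = 1.03994251.
Annualized real rate = 1.03994251^(1/2) − 1 = 1.9776% → 1.98%.

1.98%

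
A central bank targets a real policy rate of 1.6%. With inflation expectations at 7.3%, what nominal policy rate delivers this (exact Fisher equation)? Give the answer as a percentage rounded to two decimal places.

9.02%

(1 + i) = (1 + r)(1 + π) = 1.01600 × 1.07300 = 1.090168
i = 1.090168 − 1, so the required nominal rate is 9.02%.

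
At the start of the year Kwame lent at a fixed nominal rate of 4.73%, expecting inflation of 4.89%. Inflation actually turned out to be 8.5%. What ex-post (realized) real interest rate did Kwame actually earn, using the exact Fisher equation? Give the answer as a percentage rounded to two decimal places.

-3.47%

Ex-post: (1 + 0.0473)/(1 + 0.0850) − 1 = -3.4747%
So the realized real rate is -3.47%.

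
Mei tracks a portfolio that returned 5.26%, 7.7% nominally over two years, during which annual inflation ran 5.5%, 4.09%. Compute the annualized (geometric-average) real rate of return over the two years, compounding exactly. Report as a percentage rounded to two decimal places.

1.60%

Nominal growth factor = 1.0526 × 1.0770 = 1.13365020
Price-level growth factor = 1.0550 × 1.0409 = 1.09814950
Real growth factor = 1.13365020 / 1.09814950 = 1.03232775
Annualized real rate = 1.03232775^(1/2) − 1 = 1.6035% → 1.60%.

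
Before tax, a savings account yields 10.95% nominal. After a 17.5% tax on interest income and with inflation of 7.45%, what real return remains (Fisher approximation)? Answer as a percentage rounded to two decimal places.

1.58%

After-tax nominal return = 10.95% × (1 − 0.175) = 9.03375%.
r ≈ 9.03375% − 7.45% → 1.58%.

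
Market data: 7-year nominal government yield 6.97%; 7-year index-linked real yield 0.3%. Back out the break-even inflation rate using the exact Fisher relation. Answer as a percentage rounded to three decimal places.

(1 + π) = (1 + i)/(1 + r) = 1.06970 / 1.00300 = 1.066500
Break-even inflation = 1.066500 − 1 → 6.650%.

6.650%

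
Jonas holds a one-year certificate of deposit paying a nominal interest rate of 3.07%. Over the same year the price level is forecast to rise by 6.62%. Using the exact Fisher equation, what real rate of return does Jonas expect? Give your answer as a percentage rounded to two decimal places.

-3.33%

By the Fisher equation, 1 + r = (1 + i)/(1 + π).
1 + r = 1.03070 / 1.06620 = 0.966704
r = 0.966704 − 1 = -3.3296%, i.e. -3.33%.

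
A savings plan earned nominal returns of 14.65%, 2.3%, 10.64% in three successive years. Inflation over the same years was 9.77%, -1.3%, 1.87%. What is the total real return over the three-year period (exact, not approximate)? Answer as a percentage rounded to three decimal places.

17.575%

Nominal growth factor = 1.1465 × 1.0230 × 1.1064 = 1.297663
Price-level growth factor = 1.0977 × 0.9870 × 1.0187 = 1.103690
Real growth factor = 1.297663 / 1.103690 = 1.175749
Total real return = 1.175749 − 1 → 17.575%.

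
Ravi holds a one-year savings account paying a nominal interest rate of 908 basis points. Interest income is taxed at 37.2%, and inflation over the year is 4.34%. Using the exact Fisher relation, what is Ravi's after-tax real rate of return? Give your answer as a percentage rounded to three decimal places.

After-tax nominal return = 9.08% × (1 − 0.372) = 5.70224%.
1 + r = 1.0570224 / 1.04340 = 1.013056
After-tax real rate = 1.013056 − 1 → 1.306%.

1.306%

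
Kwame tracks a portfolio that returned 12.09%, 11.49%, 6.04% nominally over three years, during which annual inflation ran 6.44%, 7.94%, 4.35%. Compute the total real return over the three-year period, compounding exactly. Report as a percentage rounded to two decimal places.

Compound the nominal returns: 1.1209 × 1.1149 × 1.0604 = 1.325173.
Compound inflation: 1.0644 × 1.0794 × 1.0435 = 1.198891.
Deflate: 1.325173 / 1.198891 = 1.105332.
Total real return = 1.105332 − 1 → 10.53%.

10.53%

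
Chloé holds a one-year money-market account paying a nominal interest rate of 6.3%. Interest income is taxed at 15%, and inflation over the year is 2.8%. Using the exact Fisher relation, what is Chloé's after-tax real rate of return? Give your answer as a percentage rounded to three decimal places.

2.485%

After-tax nominal return = 6.3% × (1 − 0.15) = 5.3550%.
1 + r = 1.05355 / 1.02800 = 1.024854
After-tax real rate = 1.024854 − 1 → 2.485%.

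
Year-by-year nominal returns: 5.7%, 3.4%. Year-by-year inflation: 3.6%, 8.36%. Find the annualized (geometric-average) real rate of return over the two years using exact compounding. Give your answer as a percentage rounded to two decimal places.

Compound the nominal returns: 1.0570 × 1.0340 = 1.09293800.
Compound inflation: 1.0360 × 1.0836 = 1.12260960.
Deflate: 1.09293800 / 1.12260960 = 0.97356908.
Annualized real rate = 0.97356908^(1/2) − 1 = -1.3304% → -1.33%.

-1.33%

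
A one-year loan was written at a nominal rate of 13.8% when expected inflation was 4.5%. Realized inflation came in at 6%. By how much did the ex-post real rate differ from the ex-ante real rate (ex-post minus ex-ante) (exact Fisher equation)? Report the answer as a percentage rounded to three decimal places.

-1.541%

Ex-ante: (1 + 0.1380)/(1 + 0.0450) − 1 = 8.8995%
Ex-post: (1 + 0.1380)/(1 + 0.0600) − 1 = 7.3585%
Difference (ex-post − ex-ante) = -1.5410% → -1.541%.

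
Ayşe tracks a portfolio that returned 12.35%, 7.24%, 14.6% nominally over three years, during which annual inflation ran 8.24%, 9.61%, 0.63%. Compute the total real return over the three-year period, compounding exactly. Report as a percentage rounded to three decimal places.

Nominal growth factor = 1.1235 × 1.0724 × 1.1460 = 1.380748
Price-level growth factor = 1.0824 × 1.0961 × 1.0063 = 1.193893
Real growth factor = 1.380748 / 1.193893 = 1.156509
Total real return = 1.156509 − 1 → 15.651%.

15.651%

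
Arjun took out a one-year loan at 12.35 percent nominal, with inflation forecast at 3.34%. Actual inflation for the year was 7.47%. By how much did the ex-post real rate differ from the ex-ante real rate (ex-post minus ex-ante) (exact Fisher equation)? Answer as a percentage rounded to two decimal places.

Ex-ante: (1 + 0.1235)/(1 + 0.0334) − 1 = 8.7188%
Ex-post: (1 + 0.1235)/(1 + 0.0747) − 1 = 4.5408%
Difference (ex-post − ex-ante) = -4.1780% → -4.18%.

-4.18%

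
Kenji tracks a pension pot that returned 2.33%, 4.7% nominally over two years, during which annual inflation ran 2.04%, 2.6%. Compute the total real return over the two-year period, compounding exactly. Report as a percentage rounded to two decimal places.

2.34%

Nominal growth factor = 1.0233 × 1.0470 = 1.071395
Price-level growth factor = 1.0204 × 1.0260 = 1.046930
Real growth factor = 1.071395 / 1.046930 = 1.023368
Total real return = 1.023368 − 1 → 2.34%.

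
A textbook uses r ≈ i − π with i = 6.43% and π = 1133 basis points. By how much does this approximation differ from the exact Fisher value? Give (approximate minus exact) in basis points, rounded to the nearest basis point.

-50 basis points

Approximate: r ≈ 6.430% − 11.330% = -4.9000%
Exact: (1 + 0.0643)/(1 + 0.1133) − 1 = -4.4013%
Error = -4.9000% − (-4.4013%) = -0.4987% → -50 basis points.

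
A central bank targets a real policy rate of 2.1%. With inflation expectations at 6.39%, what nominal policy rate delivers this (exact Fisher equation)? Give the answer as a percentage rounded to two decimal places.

(1 + i) = (1 + r)(1 + π) = 1.02100 × 1.06390 = 1.0862419
i = 1.0862419 − 1, so the required nominal rate is 8.62%.

8.62%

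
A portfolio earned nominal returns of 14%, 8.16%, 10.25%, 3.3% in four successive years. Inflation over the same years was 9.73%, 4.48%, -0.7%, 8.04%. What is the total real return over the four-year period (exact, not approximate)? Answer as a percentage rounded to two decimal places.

14.17%

Compound the nominal returns: 1.1400 × 1.0816 × 1.1025 × 1.0330 = 1.404269.
Compound inflation: 1.0973 × 1.0448 × 0.9930 × 1.0804 = 1.229964.
Deflate: 1.404269 / 1.229964 = 1.141716.
Total real return = 1.141716 − 1 → 14.17%.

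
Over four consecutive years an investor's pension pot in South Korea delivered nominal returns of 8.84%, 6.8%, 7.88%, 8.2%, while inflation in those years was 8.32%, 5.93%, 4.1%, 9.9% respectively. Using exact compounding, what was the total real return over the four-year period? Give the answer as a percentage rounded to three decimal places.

Compound the nominal returns: 1.0884 × 1.0680 × 1.0788 × 1.0820 = 1.356838.
Compound inflation: 1.0832 × 1.0593 × 1.0410 × 1.0990 = 1.312732.
Deflate: 1.356838 / 1.312732 = 1.033599.
Total real return = 1.033599 − 1 → 3.360%.

3.360%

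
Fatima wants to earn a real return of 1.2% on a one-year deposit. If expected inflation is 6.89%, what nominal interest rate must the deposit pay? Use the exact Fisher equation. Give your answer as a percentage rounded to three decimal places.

8.173%

(1 + i) = (1 + r)(1 + π) = 1.01200 × 1.06890 = 1.0817268
i = 1.0817268 − 1, so the required nominal rate is 8.173%.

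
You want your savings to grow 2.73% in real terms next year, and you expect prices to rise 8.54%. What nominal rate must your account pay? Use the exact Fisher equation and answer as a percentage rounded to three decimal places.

(1 + i) = (1 + r)(1 + π) = 1.02730 × 1.08540 = 1.11503142
i = 1.11503142 − 1, so the required nominal rate is 11.503%.

11.503%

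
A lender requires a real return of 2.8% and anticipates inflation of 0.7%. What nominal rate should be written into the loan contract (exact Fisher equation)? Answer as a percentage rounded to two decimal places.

3.52%

(1 + i) = (1 + r)(1 + π) = 1.02800 × 1.00700 = 1.035196
i = 1.035196 − 1, so the required nominal rate is 3.52%.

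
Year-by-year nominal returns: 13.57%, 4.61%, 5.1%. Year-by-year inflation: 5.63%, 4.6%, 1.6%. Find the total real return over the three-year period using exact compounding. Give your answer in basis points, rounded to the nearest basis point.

1123 basis points

Nominal growth factor = 1.1357 × 1.0461 × 1.0510 = 1.248647
Price-level growth factor = 1.0563 × 1.0460 × 1.0160 = 1.122568
Real growth factor = 1.248647 / 1.122568 = 1.112313
Total real return = 1.112313 − 1 → 1123 basis points.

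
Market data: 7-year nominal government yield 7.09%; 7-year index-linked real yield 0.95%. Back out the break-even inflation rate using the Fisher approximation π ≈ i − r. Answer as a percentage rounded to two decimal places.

π ≈ i − r = 7.09% − 0.95% → 6.14%.

6.14%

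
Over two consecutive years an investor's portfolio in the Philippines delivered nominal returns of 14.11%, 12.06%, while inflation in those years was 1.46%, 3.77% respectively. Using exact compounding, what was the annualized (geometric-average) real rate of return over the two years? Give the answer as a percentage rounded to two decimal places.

Compound the nominal returns: 1.1411 × 1.1206 = 1.27871666.
Compound inflation: 1.0146 × 1.0377 = 1.05285042.
Deflate: 1.27871666 / 1.05285042 = 1.21452833.
Annualized real rate = 1.21452833^(1/2) − 1 = 10.2056% → 10.21%.

10.21%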